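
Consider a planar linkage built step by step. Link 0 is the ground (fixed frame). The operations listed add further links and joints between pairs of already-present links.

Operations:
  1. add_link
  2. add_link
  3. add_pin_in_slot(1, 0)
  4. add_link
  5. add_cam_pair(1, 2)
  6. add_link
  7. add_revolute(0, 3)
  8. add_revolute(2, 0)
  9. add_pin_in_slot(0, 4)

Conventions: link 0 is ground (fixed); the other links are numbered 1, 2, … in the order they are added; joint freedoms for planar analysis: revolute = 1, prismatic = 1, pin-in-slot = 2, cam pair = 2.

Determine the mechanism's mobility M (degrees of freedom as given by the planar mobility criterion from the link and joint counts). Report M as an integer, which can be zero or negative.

L=1 J1=0 J2=0
add link → L=2 J1=0 J2=0
add link → L=3 J1=0 J2=0
PS@1,0 dof=2 J2 → L=3 J1=0 J2=1
add link → L=4 J1=0 J2=1
C@1,2 dof=2 J2 → L=4 J1=0 J2=2
add link → L=5 J1=0 J2=2
R@0,3 dof=1 J1 → L=5 J1=1 J2=2
R@2,0 dof=1 J1 → L=5 J1=2 J2=2
PS@0,4 dof=2 J2 → L=5 J1=2 J2=3
M=3(L−1)−2J1−J2=3·4−2·2−3=5

M = 5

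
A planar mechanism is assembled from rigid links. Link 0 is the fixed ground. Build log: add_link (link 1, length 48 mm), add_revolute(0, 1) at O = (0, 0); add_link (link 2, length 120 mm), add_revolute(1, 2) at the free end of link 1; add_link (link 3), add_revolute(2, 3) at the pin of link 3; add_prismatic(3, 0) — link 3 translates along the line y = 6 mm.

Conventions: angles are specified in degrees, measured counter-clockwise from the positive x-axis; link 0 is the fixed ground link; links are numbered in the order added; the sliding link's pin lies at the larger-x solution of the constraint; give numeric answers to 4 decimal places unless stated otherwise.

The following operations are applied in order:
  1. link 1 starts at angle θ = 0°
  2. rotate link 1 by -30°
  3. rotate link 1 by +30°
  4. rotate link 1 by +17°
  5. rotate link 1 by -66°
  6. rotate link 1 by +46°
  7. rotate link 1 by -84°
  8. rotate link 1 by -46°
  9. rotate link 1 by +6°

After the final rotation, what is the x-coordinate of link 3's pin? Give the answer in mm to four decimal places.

geometry: r = 48 mm, L = 120 mm, e = 6 mm; θ starts at 0°
rotate link 1 by -30°: θ ← 0° -30° = -30°
rotate link 1 by +30°: θ ← -30° +30° = 0°
rotate link 1 by +17°: θ ← 0° +17° = 17°
rotate link 1 by -66°: θ ← 17° -66° = -49°
rotate link 1 by +46°: θ ← -49° +46° = -3°
rotate link 1 by -84°: θ ← -3° -84° = -87°
rotate link 1 by -46°: θ ← -87° -46° = -133°
rotate link 1 by +6°: θ ← -133° +6° = -127°
crank pin P = (r cos θ, r sin θ) = (-28.887121, -38.334504)
h = r sin θ − e = -38.334504 − 6 = -44.334504
x = r cos θ + √(L² − h²) = -28.887121 + 111.509873 = 82.622752

82.6228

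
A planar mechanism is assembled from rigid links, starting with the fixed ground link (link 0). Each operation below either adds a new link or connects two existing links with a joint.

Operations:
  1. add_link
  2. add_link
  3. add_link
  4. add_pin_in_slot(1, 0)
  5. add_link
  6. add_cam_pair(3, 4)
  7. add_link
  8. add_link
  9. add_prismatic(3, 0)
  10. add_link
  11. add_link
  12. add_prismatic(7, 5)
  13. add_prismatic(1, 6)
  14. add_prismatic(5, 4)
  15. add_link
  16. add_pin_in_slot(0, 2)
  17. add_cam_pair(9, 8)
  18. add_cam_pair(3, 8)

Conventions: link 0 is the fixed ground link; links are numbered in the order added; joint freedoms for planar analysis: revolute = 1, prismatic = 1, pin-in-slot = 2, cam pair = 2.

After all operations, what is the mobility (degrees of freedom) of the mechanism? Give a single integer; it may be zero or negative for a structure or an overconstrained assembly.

L=1 J1=0 J2=0
add link → L=2 J1=0 J2=0
add link → L=3 J1=0 J2=0
add link → L=4 J1=0 J2=0
PS@1,0 dof=2 J2 → L=4 J1=0 J2=1
add link → L=5 J1=0 J2=1
C@3,4 dof=2 J2 → L=5 J1=0 J2=2
add link → L=6 J1=0 J2=2
add link → L=7 J1=0 J2=2
P@3,0 dof=1 J1 → L=7 J1=1 J2=2
add link → L=8 J1=1 J2=2
add link → L=9 J1=1 J2=2
P@7,5 dof=1 J1 → L=9 J1=2 J2=2
P@1,6 dof=1 J1 → L=9 J1=3 J2=2
P@5,4 dof=1 J1 → L=9 J1=4 J2=2
add link → L=10 J1=4 J2=2
PS@0,2 dof=2 J2 → L=10 J1=4 J2=3
C@9,8 dof=2 J2 → L=10 J1=4 J2=4
C@3,8 dof=2 J2 → L=10 J1=4 J2=5
M=3(L−1)−2J1−J2=3·9−2·4−5=14

M = 14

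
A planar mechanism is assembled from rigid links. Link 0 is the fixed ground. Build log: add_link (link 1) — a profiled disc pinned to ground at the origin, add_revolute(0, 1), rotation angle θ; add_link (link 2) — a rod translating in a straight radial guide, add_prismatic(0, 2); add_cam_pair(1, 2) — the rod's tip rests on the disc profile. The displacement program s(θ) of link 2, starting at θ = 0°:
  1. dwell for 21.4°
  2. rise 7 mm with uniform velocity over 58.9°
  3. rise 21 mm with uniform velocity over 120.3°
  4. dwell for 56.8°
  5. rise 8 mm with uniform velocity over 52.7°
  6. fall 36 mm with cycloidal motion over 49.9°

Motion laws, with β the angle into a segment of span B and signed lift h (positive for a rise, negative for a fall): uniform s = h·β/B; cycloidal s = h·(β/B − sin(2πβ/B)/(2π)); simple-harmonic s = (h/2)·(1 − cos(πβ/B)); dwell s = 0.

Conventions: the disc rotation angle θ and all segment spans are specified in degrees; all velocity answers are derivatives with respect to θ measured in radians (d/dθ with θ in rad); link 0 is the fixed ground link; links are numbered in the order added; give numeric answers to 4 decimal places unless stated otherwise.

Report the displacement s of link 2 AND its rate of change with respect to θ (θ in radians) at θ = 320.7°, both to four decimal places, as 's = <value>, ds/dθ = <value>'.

seg 1 [0°–21.4°] dwell: s stays 0.0000
seg 2 [21.4°–80.3°] uniform, h=7: full span → s += 7 → s = 7.0000
seg 3 [80.3°–200.6°] uniform, h=21: full span → s += 21 → s = 28.0000
seg 4 [200.6°–257.4°] dwell: s stays 28.0000
seg 5 [257.4°–310.1°] uniform, h=8: full span → s += 8 → s = 36.0000
seg 6 [310.1°–360°] cycloidal, h=-36: θ=320.7° here. β=10.6, B=49.9. -36·(0.2124 − sin(2π·0.2124)/(2π)) = -2.0767 → s = 33.9233
velocity in seg [310.1°–360°] (cycloidal), θ in radians: β = 10.6° = 0.1850 rad, B = 49.9° = 0.8709 rad; ds/dθ = (h/B)(1 − cos(2πβ/B)) = ((-36)/0.8709)(1 − cos(2π·0.2124)) = -31.667043 mm/rad

s = 33.9233, ds/dθ = -31.6670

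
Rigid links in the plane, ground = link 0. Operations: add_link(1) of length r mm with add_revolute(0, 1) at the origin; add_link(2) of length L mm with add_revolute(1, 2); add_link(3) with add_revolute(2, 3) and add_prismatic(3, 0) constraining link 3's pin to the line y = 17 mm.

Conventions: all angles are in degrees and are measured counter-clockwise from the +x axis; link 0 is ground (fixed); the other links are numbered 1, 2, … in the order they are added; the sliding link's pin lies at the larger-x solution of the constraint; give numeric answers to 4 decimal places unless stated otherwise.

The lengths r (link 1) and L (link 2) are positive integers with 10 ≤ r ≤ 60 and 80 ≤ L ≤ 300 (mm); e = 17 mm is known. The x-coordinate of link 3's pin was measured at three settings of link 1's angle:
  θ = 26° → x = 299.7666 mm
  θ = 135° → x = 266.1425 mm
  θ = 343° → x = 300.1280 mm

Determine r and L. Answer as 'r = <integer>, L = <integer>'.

constraint per measurement: (x − r cos θ)² + (r sin θ − e)² = L²
subtracting the θ₁ and θ₂ equations cancels the r² and L² terms:
r = (x₁² − x₂²) / (2[(x₁cos θ₁ + e sin θ₁) − (x₂cos θ₂ + e sin θ₂)]) = 21.0000 → r = 21
L² = (x₁ − r cos θ₁)² + (r sin θ₁ − e)² = 78961.0232 → L = 281.0000 → L = 281
check at θ₃=343°: x = 300.1280 (printed 300.1280) ✓

r = 21, L = 281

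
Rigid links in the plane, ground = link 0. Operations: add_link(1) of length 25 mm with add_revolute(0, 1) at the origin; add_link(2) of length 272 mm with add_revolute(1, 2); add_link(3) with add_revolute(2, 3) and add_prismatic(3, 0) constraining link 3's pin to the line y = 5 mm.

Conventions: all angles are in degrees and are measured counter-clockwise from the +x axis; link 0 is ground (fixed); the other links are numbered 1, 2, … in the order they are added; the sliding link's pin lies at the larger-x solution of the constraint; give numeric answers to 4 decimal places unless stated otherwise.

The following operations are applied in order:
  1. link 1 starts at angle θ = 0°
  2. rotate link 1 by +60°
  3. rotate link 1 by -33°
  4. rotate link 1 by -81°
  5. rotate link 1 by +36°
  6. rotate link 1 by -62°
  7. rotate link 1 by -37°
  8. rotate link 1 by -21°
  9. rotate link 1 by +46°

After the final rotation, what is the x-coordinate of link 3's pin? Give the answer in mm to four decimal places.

geometry: r = 25 mm, L = 272 mm, e = 5 mm; θ starts at 0°
rotate link 1 by +60°: θ ← 0° +60° = 60°
rotate link 1 by -33°: θ ← 60° -33° = 27°
rotate link 1 by -81°: θ ← 27° -81° = -54°
rotate link 1 by +36°: θ ← -54° +36° = -18°
rotate link 1 by -62°: θ ← -18° -62° = -80°
rotate link 1 by -37°: θ ← -80° -37° = -117°
rotate link 1 by -21°: θ ← -117° -21° = -138°
rotate link 1 by +46°: θ ← -138° +46° = -92°
crank pin P = (r cos θ, r sin θ) = (-0.872487, -24.984771)
h = r sin θ − e = -24.984771 − 5 = -29.984771
x = r cos θ + √(L² − h²) = -0.872487 + 270.342216 = 269.469728

269.4697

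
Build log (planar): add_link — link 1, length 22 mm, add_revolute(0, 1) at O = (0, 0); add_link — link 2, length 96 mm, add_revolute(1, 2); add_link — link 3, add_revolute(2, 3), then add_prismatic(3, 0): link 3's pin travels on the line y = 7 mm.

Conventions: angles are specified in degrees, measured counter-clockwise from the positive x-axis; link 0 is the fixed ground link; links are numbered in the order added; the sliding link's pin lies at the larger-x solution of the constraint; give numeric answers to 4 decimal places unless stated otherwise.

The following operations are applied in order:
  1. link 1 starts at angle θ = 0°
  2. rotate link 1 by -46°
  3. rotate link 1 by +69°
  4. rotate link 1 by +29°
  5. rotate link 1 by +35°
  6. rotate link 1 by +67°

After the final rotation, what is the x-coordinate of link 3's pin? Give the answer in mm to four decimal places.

geometry: r = 22 mm, L = 96 mm, e = 7 mm; θ starts at 0°
rotate link 1 by -46°: θ ← 0° -46° = -46°
rotate link 1 by +69°: θ ← -46° +69° = 23°
rotate link 1 by +29°: θ ← 23° +29° = 52°
rotate link 1 by +35°: θ ← 52° +35° = 87°
rotate link 1 by +67°: θ ← 87° +67° = 154°
crank pin P = (r cos θ, r sin θ) = (-19.773469, 9.644165)
h = r sin θ − e = 9.644165 − 7 = 2.644165
x = r cos θ + √(L² − h²) = -19.773469 + 95.963578 = 76.190109

76.1901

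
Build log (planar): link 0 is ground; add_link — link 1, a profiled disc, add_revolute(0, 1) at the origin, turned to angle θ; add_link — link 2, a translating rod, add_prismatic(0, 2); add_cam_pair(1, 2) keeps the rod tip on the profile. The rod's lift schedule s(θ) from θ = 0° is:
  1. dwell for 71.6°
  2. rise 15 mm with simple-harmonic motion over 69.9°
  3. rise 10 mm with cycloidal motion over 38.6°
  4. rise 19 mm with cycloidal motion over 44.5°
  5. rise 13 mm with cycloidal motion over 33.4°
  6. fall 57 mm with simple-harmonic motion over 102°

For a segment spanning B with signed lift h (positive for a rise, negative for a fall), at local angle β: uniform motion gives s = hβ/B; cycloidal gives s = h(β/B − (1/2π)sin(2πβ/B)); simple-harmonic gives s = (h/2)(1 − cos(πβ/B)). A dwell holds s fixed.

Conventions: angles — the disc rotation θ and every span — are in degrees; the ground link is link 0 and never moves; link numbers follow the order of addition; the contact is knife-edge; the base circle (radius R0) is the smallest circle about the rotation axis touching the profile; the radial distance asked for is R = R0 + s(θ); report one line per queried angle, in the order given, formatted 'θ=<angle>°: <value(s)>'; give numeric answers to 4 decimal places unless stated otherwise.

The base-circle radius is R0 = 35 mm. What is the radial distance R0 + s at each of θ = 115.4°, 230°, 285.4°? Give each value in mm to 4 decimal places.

seg 1 [0°–71.6°] dwell: s stays 0.0000
seg 2 [71.6°–141.5°] simple-harmonic, h=15: θ=115.4° here. β=43.8, B=69.9. 15/2·(1 − cos(π·0.6266)) = 10.4051 → s = 10.4051
seg 2 [71.6°–141.5°] simple-harmonic, h=15: full span → s += 15 → s = 15.0000
seg 3 [141.5°–180.1°] cycloidal, h=10: full span → s += 10 → s = 25.0000
seg 4 [180.1°–224.6°] cycloidal, h=19: full span → s += 19 → s = 44.0000
seg 5 [224.6°–258°] cycloidal, h=13: θ=230° here. β=5.4, B=33.4. 13·(0.1617 − sin(2π·0.1617)/(2π)) = 0.3433 → s = 44.3433
seg 5 [224.6°–258°] cycloidal, h=13: full span → s += 13 → s = 57.0000
seg 6 [258°–360°] simple-harmonic, h=-57: θ=285.4° here. β=27.4, B=102. -57/2·(1 − cos(π·0.2686)) = -9.5606 → s = 47.4394
θ=115.4°: R = R0 + s = 35 + 10.4051 = 45.4051
θ=230°: R = R0 + s = 35 + 44.3433 = 79.3433
θ=285.4°: R = R0 + s = 35 + 47.4394 = 82.4394

θ=115.4°: 45.4051
θ=230°: 79.3433
θ=285.4°: 82.4394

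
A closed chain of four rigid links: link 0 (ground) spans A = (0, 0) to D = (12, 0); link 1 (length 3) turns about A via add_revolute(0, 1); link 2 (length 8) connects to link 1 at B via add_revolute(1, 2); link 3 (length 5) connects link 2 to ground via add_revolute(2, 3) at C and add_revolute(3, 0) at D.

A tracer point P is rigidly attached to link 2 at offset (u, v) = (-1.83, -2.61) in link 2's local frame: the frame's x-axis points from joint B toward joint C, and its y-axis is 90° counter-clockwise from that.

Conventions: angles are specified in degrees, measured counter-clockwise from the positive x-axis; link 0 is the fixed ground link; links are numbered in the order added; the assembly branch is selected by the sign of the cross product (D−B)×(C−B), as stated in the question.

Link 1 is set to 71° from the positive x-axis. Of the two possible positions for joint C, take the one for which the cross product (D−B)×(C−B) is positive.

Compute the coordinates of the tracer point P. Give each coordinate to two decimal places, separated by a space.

A=(0,0), D=(12.00,0)
B = A + 3.00·(cos71°, sin71°) = (0.9767, 2.8366)
|BD| = 11.3824
circle(B,8.00) ∩ circle(D,5.00): a=7.4044, h=3.0291
  candidates: C₊=(8.9023,3.9249) cross=34.478; C₋=(7.3926,-1.9422) cross=-34.478
  branch + wants cross > 0 → take C=(8.9023,3.9249) (cross=34.478)
ex = (C−B)/|BC| = (0.9907,0.1360); ey = (-0.1360,0.9907)
P = B + -1.83·ex + -2.61·ey = (-0.4812,0.0019)

-0.48 0.00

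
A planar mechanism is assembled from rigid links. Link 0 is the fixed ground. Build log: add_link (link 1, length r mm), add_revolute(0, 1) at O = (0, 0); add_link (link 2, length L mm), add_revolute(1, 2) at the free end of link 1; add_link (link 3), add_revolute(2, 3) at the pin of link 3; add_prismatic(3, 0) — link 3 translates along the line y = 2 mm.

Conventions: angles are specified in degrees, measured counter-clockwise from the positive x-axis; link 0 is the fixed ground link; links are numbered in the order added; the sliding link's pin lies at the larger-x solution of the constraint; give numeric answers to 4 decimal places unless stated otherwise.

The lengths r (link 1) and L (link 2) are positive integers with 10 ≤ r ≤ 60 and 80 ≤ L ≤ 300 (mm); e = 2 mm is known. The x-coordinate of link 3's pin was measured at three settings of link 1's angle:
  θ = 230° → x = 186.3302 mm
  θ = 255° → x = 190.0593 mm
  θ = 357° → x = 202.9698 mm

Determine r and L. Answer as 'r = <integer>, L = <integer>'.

constraint per measurement: (x − r cos θ)² + (r sin θ − e)² = L²
subtracting the θ₁ and θ₂ equations cancels the r² and L² terms:
r = (x₁² − x₂²) / (2[(x₁cos θ₁ + e sin θ₁) − (x₂cos θ₂ + e sin θ₂)]) = 10.0000 → r = 10
L² = (x₁ − r cos θ₁)² + (r sin θ₁ − e)² = 37249.0001 → L = 193.0000 → L = 193
check at θ₃=357°: x = 202.9698 (printed 202.9698) ✓

r = 10, L = 193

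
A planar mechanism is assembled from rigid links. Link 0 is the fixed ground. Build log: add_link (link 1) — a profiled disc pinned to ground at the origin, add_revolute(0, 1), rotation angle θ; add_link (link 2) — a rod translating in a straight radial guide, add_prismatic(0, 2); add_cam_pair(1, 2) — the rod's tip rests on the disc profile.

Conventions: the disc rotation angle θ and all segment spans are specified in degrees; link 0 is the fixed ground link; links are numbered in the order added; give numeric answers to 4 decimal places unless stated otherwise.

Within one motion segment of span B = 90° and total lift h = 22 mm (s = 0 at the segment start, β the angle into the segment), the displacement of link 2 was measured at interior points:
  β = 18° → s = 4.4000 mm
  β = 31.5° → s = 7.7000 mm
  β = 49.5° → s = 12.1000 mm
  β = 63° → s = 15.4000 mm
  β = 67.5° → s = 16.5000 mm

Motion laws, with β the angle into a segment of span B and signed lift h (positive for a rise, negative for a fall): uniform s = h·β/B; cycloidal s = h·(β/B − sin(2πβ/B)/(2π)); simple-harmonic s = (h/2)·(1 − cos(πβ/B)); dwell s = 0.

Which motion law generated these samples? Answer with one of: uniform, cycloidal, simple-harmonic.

candidates at β/B = r: uniform s = h·r (linear in β); cycloidal s = h·(r − sin(2πr)/(2π)); simple-harmonic s = (h/2)(1 − cos(πr))
β=18°: printed 4.4000 | uniform 4.4000, cycloidal 1.0700, simple-harmonic 2.1008
β=31.5°: printed 7.7000 | uniform 7.7000, cycloidal 4.8673, simple-harmonic 6.0061
β=49.5°: printed 12.1000 | uniform 12.1000, cycloidal 13.1820, simple-harmonic 12.7208
β=63°: printed 15.4000 | uniform 15.4000, cycloidal 18.7300, simple-harmonic 17.4656
β=67.5°: printed 16.5000 | uniform 16.5000, cycloidal 20.0014, simple-harmonic 18.7782
only one law matches every sample → uniform

uniform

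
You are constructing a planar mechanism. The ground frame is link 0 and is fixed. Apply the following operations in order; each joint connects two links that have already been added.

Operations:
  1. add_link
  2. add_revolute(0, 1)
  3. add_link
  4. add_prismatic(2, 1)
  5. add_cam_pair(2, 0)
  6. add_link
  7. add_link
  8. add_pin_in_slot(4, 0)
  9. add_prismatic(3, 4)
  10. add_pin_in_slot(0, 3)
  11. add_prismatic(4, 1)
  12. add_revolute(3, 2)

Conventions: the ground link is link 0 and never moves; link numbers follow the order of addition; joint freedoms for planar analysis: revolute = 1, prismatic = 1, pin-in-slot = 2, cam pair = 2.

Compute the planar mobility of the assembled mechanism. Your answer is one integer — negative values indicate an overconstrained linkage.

L=1 J1=0 J2=0
add link → L=2 J1=0 J2=0
R@0,1 dof=1 J1 → L=2 J1=1 J2=0
add link → L=3 J1=1 J2=0
P@2,1 dof=1 J1 → L=3 J1=2 J2=0
C@2,0 dof=2 J2 → L=3 J1=2 J2=1
add link → L=4 J1=2 J2=1
add link → L=5 J1=2 J2=1
PS@4,0 dof=2 J2 → L=5 J1=2 J2=2
P@3,4 dof=1 J1 → L=5 J1=3 J2=2
PS@0,3 dof=2 J2 → L=5 J1=3 J2=3
P@4,1 dof=1 J1 → L=5 J1=4 J2=3
R@3,2 dof=1 J1 → L=5 J1=5 J2=3
M=3(L−1)−2J1−J2=3·4−2·5−3=-1

M = -1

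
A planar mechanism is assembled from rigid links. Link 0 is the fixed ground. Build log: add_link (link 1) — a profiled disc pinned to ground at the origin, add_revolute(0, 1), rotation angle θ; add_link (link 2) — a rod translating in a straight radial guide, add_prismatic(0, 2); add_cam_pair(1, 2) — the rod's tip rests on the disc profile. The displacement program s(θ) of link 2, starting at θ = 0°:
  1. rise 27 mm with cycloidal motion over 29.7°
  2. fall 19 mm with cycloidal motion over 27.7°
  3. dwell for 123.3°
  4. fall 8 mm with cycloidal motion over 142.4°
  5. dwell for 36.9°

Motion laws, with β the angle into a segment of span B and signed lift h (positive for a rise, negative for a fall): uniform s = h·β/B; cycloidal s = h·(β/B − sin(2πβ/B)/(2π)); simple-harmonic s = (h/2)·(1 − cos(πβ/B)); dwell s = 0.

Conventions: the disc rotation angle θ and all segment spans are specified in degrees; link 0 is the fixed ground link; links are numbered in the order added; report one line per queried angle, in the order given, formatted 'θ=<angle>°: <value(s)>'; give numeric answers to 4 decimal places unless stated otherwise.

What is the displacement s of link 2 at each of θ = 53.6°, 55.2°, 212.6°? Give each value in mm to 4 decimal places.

seg 1 [0°–29.7°] cycloidal, h=27: full span → s += 27 → s = 27.0000
seg 2 [29.7°–57.4°] cycloidal, h=-19: θ=53.6° here. β=23.9, B=27.7. -19·(0.8628 − sin(2π·0.8628)/(2π)) = -18.6890 → s = 8.3110
seg 2 [29.7°–57.4°] cycloidal, h=-19: θ=55.2° here. β=25.5, B=27.7. -19·(0.9206 − sin(2π·0.9206)/(2π)) = -18.9381 → s = 8.0619
seg 2 [29.7°–57.4°] cycloidal, h=-19: full span → s += -19 → s = 8.0000
seg 3 [57.4°–180.7°] dwell: s stays 8.0000
seg 4 [180.7°–323.1°] cycloidal, h=-8: θ=212.6° here. β=31.9, B=142.4. -8·(0.2240 − sin(2π·0.2240)/(2π)) = -0.5358 → s = 7.4642

θ=53.6°: 8.3110
θ=55.2°: 8.0619
θ=212.6°: 7.4642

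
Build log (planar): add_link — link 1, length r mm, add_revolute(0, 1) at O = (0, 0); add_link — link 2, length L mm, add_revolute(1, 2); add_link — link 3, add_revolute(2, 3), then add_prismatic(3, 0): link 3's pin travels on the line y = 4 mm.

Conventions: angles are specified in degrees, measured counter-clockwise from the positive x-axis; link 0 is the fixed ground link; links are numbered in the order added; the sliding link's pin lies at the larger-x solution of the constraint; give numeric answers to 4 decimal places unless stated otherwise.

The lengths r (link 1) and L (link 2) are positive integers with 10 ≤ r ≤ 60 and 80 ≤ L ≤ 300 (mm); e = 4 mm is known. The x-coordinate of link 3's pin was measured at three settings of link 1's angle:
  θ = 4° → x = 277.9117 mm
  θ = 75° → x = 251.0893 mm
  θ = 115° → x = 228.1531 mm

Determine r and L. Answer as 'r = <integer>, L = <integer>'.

constraint per measurement: (x − r cos θ)² + (r sin θ − e)² = L²
subtracting the θ₁ and θ₂ equations cancels the r² and L² terms:
r = (x₁² − x₂²) / (2[(x₁cos θ₁ + e sin θ₁) − (x₂cos θ₂ + e sin θ₂)]) = 33.9999 → r = 34
L² = (x₁ − r cos θ₁)² + (r sin θ₁ − e)² = 59535.9782 → L = 244.0000 → L = 244
check at θ₃=115°: x = 228.1531 (printed 228.1531) ✓

r = 34, L = 244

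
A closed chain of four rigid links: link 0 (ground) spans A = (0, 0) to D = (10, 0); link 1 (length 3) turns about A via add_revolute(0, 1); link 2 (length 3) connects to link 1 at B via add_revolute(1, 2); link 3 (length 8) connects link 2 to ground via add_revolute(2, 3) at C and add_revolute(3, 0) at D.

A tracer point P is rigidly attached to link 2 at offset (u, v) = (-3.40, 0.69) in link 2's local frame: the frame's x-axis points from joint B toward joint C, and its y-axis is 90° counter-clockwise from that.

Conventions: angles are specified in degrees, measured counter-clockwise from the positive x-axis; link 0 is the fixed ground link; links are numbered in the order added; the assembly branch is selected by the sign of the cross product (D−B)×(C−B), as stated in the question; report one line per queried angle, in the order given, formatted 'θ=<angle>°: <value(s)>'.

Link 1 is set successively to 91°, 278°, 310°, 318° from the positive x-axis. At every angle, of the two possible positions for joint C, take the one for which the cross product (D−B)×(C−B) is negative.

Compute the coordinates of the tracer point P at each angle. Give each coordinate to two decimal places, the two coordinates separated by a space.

A=(0,0), D=(10.00,0)
θ=91°: B = A + 3.00·(cos91°, sin91°) = (-0.0524, 2.9995)
θ=91°: |BD| = 10.4903
θ=91°: circle(B,3.00) ∩ circle(D,8.00): a=2.6237, h=1.4547
θ=91°:   candidates: C₊=(2.8778,3.6433) cross=15.260; C₋=(2.0459,0.8554) cross=-15.260
θ=91°:   branch - wants cross < 0 → take C=(2.0459,0.8554) (cross=-15.260)
θ=91°: ex = (C−B)/|BC| = (0.6994,-0.7147); ey = (0.7147,0.6994)
θ=91°: P = B + -3.40·ex + 0.69·ey = (-1.9372,5.9122)
θ=278°: B = A + 3.00·(cos278°, sin278°) = (0.4175, -2.9708)
θ=278°: |BD| = 10.0324
θ=278°: circle(B,3.00) ∩ circle(D,8.00): a=2.2751, h=1.9555
θ=278°:   candidates: C₊=(2.0115,-0.4293) cross=19.618; C₋=(3.1696,-4.1649) cross=-19.618
θ=278°:   branch - wants cross < 0 → take C=(3.1696,-4.1649) (cross=-19.618)
θ=278°: ex = (C−B)/|BC| = (0.9174,-0.3980); ey = (0.3980,0.9174)
θ=278°: P = B + -3.40·ex + 0.69·ey = (-2.4269,-0.9845)
θ=310°: B = A + 3.00·(cos310°, sin310°) = (1.9284, -2.2981)
θ=310°: |BD| = 8.3924
θ=310°: circle(B,3.00) ∩ circle(D,8.00): a=0.9194, h=2.8556
θ=310°:   candidates: C₊=(2.0307,0.7001) cross=23.966; C₋=(3.5946,-4.7928) cross=-23.966
θ=310°:   branch - wants cross < 0 → take C=(3.5946,-4.7928) (cross=-23.966)
θ=310°: ex = (C−B)/|BC| = (0.5554,-0.8316); ey = (0.8316,0.5554)
θ=310°: P = B + -3.40·ex + 0.69·ey = (0.6137,0.9124)
θ=318°: B = A + 3.00·(cos318°, sin318°) = (2.2294, -2.0074)
θ=318°: |BD| = 8.0257
θ=318°: circle(B,3.00) ∩ circle(D,8.00): a=0.5863, h=2.9421
θ=318°:   candidates: C₊=(2.0612,0.9879) cross=23.613; C₋=(3.5330,-4.7094) cross=-23.613
θ=318°:   branch - wants cross < 0 → take C=(3.5330,-4.7094) (cross=-23.613)
θ=318°: ex = (C−B)/|BC| = (0.4345,-0.9007); ey = (0.9007,0.4345)
θ=318°: P = B + -3.40·ex + 0.69·ey = (1.3735,1.3547)

θ=91°: -1.94 5.91
θ=278°: -2.43 -0.98
θ=310°: 0.61 0.91
θ=318°: 1.37 1.35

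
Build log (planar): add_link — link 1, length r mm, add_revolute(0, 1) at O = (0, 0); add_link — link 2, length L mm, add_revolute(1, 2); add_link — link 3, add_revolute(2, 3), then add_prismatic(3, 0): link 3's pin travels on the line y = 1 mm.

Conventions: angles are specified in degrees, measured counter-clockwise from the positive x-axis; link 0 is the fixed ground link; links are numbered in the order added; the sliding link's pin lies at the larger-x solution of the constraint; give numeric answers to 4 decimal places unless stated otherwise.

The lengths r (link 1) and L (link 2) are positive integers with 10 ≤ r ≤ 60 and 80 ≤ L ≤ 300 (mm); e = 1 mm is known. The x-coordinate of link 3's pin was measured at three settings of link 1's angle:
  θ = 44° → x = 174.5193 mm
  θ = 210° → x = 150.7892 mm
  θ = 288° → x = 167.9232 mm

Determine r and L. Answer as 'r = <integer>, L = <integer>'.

constraint per measurement: (x − r cos θ)² + (r sin θ − e)² = L²
subtracting the θ₁ and θ₂ equations cancels the r² and L² terms:
r = (x₁² − x₂²) / (2[(x₁cos θ₁ + e sin θ₁) − (x₂cos θ₂ + e sin θ₂)]) = 15.0000 → r = 15
L² = (x₁ − r cos θ₁)² + (r sin θ₁ − e)² = 26895.9860 → L = 164.0000 → L = 164
check at θ₃=288°: x = 167.9232 (printed 167.9232) ✓

r = 15, L = 164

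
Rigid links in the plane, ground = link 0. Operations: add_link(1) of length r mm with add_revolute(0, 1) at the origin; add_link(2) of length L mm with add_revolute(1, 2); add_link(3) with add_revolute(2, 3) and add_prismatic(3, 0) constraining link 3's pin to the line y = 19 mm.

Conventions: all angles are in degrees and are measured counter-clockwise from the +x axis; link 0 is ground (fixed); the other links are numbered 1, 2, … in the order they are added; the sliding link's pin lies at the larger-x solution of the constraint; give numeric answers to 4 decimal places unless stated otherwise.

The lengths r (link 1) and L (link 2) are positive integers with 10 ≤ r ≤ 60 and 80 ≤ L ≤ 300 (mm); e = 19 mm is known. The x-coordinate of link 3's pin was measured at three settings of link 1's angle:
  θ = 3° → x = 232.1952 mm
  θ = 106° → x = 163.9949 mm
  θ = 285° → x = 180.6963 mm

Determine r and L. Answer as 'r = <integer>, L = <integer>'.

constraint per measurement: (x − r cos θ)² + (r sin θ − e)² = L²
subtracting the θ₁ and θ₂ equations cancels the r² and L² terms:
r = (x₁² − x₂²) / (2[(x₁cos θ₁ + e sin θ₁) − (x₂cos θ₂ + e sin θ₂)]) = 52.0000 → r = 52
L² = (x₁ − r cos θ₁)² + (r sin θ₁ − e)² = 32760.9887 → L = 181.0000 → L = 181
check at θ₃=285°: x = 180.6963 (printed 180.6963) ✓

r = 52, L = 181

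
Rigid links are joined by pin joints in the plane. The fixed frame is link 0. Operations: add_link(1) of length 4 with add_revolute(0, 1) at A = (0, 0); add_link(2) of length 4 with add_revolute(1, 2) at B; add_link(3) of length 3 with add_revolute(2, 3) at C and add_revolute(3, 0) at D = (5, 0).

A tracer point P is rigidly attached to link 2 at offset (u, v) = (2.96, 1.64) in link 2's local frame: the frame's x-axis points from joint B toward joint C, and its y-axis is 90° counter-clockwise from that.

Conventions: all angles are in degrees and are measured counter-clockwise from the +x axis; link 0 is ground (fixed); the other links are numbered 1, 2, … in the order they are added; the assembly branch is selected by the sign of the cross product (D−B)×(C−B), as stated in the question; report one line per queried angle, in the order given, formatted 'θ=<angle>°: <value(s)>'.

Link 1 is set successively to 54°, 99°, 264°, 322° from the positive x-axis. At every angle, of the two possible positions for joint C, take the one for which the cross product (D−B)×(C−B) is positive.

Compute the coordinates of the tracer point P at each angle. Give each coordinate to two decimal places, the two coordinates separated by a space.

A=(0,0), D=(5.00,0)
θ=54°: B = A + 4.00·(cos54°, sin54°) = (2.3511, 3.2361)
θ=54°: |BD| = 4.1819
θ=54°: circle(B,4.00) ∩ circle(D,3.00): a=2.9279, h=2.7253
θ=54°:   candidates: C₊=(6.3146,2.6966) cross=11.397; C₋=(2.0968,-0.7558) cross=-11.397
θ=54°:   branch + wants cross > 0 → take C=(6.3146,2.6966) (cross=11.397)
θ=54°: ex = (C−B)/|BC| = (0.9909,-0.1349); ey = (0.1349,0.9909)
θ=54°: P = B + 2.96·ex + 1.64·ey = (5.5053,4.4619)
θ=99°: B = A + 4.00·(cos99°, sin99°) = (-0.6257, 3.9508)
θ=99°: |BD| = 6.8744
θ=99°: circle(B,4.00) ∩ circle(D,3.00): a=3.9463, h=0.6530
θ=99°:   candidates: C₊=(2.9791,2.2172) cross=4.489; C₋=(2.2285,1.1484) cross=-4.489
θ=99°:   branch + wants cross > 0 → take C=(2.9791,2.2172) (cross=4.489)
θ=99°: ex = (C−B)/|BC| = (0.9012,-0.4334); ey = (0.4334,0.9012)
θ=99°: P = B + 2.96·ex + 1.64·ey = (2.7526,4.1459)
θ=264°: B = A + 4.00·(cos264°, sin264°) = (-0.4181, -3.9781)
θ=264°: |BD| = 6.7217
θ=264°: circle(B,4.00) ∩ circle(D,3.00): a=3.8815, h=0.9662
θ=264°:   candidates: C₊=(2.1388,-0.9020) cross=6.495; C₋=(3.2825,-2.4597) cross=-6.495
θ=264°:   branch + wants cross > 0 → take C=(2.1388,-0.9020) (cross=6.495)
θ=264°: ex = (C−B)/|BC| = (0.6392,0.7690); ey = (-0.7690,0.6392)
θ=264°: P = B + 2.96·ex + 1.64·ey = (0.2128,-0.6535)
θ=322°: B = A + 4.00·(cos322°, sin322°) = (3.1520, -2.4626)
θ=322°: |BD| = 3.0789
θ=322°: circle(B,4.00) ∩ circle(D,3.00): a=2.6762, h=2.9729
θ=322°:   candidates: C₊=(2.3805,1.4622) cross=9.153; C₋=(7.1361,-2.1064) cross=-9.153
θ=322°:   branch + wants cross > 0 → take C=(2.3805,1.4622) (cross=9.153)
θ=322°: ex = (C−B)/|BC| = (-0.1929,0.9812); ey = (-0.9812,-0.1929)
θ=322°: P = B + 2.96·ex + 1.64·ey = (0.9719,0.1254)

θ=54°: 5.51 4.46
θ=99°: 2.75 4.15
θ=264°: 0.21 -0.65
θ=322°: 0.97 0.13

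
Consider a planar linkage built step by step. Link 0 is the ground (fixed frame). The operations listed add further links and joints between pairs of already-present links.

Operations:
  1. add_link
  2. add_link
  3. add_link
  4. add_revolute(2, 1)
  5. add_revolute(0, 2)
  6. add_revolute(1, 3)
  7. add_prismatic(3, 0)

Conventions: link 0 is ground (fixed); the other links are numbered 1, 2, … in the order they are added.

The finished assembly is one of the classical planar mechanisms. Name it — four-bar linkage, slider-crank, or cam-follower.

links: 4 (incl. ground); joints: 3 revolute, 1 prismatic, 0 higher (cam) pair, forming one closed loop
4 links, 3 revolutes + 1 prismatic in one loop → slider-crank

slider-crank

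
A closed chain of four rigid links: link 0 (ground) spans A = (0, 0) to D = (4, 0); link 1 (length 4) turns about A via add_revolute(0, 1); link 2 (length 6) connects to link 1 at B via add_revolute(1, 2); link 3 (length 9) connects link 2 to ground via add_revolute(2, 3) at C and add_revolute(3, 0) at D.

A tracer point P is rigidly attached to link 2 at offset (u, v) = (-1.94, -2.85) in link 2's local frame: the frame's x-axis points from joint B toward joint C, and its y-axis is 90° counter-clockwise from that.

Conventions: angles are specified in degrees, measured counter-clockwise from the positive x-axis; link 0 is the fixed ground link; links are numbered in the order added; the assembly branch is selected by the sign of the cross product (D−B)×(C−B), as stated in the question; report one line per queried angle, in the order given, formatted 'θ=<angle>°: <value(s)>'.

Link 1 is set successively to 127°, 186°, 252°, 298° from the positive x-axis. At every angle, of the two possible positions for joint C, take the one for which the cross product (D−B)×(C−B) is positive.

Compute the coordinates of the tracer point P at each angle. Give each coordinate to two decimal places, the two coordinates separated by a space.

A=(0,0), D=(4.00,0)
θ=127°: B = A + 4.00·(cos127°, sin127°) = (-2.4073, 3.1945)
θ=127°: |BD| = 7.1595
θ=127°: circle(B,6.00) ∩ circle(D,9.00): a=0.4370, h=5.9841
θ=127°:   candidates: C₊=(0.6539,8.3549) cross=42.843; C₋=(-4.6862,-2.3558) cross=-42.843
θ=127°:   branch + wants cross > 0 → take C=(0.6539,8.3549) (cross=42.843)
θ=127°: ex = (C−B)/|BC| = (0.5102,0.8601); ey = (-0.8601,0.5102)
θ=127°: P = B + -1.94·ex + -2.85·ey = (-0.9459,0.0720)
θ=186°: B = A + 4.00·(cos186°, sin186°) = (-3.9781, -0.4181)
θ=186°: |BD| = 7.9890
θ=186°: circle(B,6.00) ∩ circle(D,9.00): a=1.1782, h=5.8832
θ=186°:   candidates: C₊=(-3.1094,5.5187) cross=47.001; C₋=(-2.4936,-6.2316) cross=-47.001
θ=186°:   branch + wants cross > 0 → take C=(-3.1094,5.5187) (cross=47.001)
θ=186°: ex = (C−B)/|BC| = (0.1448,0.9895); ey = (-0.9895,0.1448)
θ=186°: P = B + -1.94·ex + -2.85·ey = (-1.4390,-2.7503)
θ=252°: B = A + 4.00·(cos252°, sin252°) = (-1.2361, -3.8042)
θ=252°: |BD| = 6.4721
θ=252°: circle(B,6.00) ∩ circle(D,9.00): a=-0.2404, h=5.9952
θ=252°:   candidates: C₊=(-4.9544,0.9047) cross=38.802; C₋=(2.0933,-8.7957) cross=-38.802
θ=252°:   branch + wants cross > 0 → take C=(-4.9544,0.9047) (cross=38.802)
θ=252°: ex = (C−B)/|BC| = (-0.6197,0.7848); ey = (-0.7848,-0.6197)
θ=252°: P = B + -1.94·ex + -2.85·ey = (2.2029,-3.5606)
θ=298°: B = A + 4.00·(cos298°, sin298°) = (1.8779, -3.5318)
θ=298°: |BD| = 4.1203
θ=298°: circle(B,6.00) ∩ circle(D,9.00): a=-3.4006, h=4.9433
θ=298°:   candidates: C₊=(-4.1108,-3.9007) cross=20.368; C₋=(4.3636,-8.9927) cross=-20.368
θ=298°:   branch + wants cross > 0 → take C=(-4.1108,-3.9007) (cross=20.368)
θ=298°: ex = (C−B)/|BC| = (-0.9981,-0.0615); ey = (0.0615,-0.9981)
θ=298°: P = B + -1.94·ex + -2.85·ey = (3.6390,-0.5679)

θ=127°: -0.95 0.07
θ=186°: -1.44 -2.75
θ=252°: 2.20 -3.56
θ=298°: 3.64 -0.57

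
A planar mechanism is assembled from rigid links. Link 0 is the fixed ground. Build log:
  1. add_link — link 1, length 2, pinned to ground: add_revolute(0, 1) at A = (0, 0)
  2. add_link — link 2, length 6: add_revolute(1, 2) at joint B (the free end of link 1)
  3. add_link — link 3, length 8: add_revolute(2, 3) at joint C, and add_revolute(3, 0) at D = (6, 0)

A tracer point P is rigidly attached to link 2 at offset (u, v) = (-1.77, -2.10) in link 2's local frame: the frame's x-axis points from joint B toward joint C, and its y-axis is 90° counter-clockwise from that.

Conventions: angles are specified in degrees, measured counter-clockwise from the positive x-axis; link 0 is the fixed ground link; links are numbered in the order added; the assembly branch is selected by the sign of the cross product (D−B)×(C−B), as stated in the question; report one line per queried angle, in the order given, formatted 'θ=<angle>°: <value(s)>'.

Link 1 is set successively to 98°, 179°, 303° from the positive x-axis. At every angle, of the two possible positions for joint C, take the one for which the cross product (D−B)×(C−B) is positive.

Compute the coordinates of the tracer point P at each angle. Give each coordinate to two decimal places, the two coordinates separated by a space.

A=(0,0), D=(6.00,0)
θ=98°: B = A + 2.00·(cos98°, sin98°) = (-0.2783, 1.9805)
θ=98°: |BD| = 6.5833
θ=98°: circle(B,6.00) ∩ circle(D,8.00): a=1.1651, h=5.8858
θ=98°:   candidates: C₊=(2.6034,7.2432) cross=38.748; C₋=(-0.9379,-3.9831) cross=-38.748
θ=98°:   branch + wants cross > 0 → take C=(2.6034,7.2432) (cross=38.748)
θ=98°: ex = (C−B)/|BC| = (0.4803,0.8771); ey = (-0.8771,0.4803)
θ=98°: P = B + -1.77·ex + -2.10·ey = (0.7134,-0.5806)
θ=179°: B = A + 2.00·(cos179°, sin179°) = (-1.9997, 0.0349)
θ=179°: |BD| = 7.9998
θ=179°: circle(B,6.00) ∩ circle(D,8.00): a=2.2498, h=5.5622
θ=179°:   candidates: C₊=(0.2744,5.5873) cross=44.496; C₋=(0.2258,-5.5371) cross=-44.496
θ=179°:   branch + wants cross > 0 → take C=(0.2744,5.5873) (cross=44.496)
θ=179°: ex = (C−B)/|BC| = (0.3790,0.9254); ey = (-0.9254,0.3790)
θ=179°: P = B + -1.77·ex + -2.10·ey = (-0.7272,-2.3990)
θ=303°: B = A + 2.00·(cos303°, sin303°) = (1.0893, -1.6773)
θ=303°: |BD| = 5.1893
θ=303°: circle(B,6.00) ∩ circle(D,8.00): a=-0.1032, h=5.9991
θ=303°:   candidates: C₊=(-0.9475,3.9664) cross=31.131; C₋=(2.9307,-7.3878) cross=-31.131
θ=303°:   branch + wants cross > 0 → take C=(-0.9475,3.9664) (cross=31.131)
θ=303°: ex = (C−B)/|BC| = (-0.3395,0.9406); ey = (-0.9406,-0.3395)
θ=303°: P = B + -1.77·ex + -2.10·ey = (3.6654,-2.6294)

θ=98°: 0.71 -0.58
θ=179°: -0.73 -2.40
θ=303°: 3.67 -2.63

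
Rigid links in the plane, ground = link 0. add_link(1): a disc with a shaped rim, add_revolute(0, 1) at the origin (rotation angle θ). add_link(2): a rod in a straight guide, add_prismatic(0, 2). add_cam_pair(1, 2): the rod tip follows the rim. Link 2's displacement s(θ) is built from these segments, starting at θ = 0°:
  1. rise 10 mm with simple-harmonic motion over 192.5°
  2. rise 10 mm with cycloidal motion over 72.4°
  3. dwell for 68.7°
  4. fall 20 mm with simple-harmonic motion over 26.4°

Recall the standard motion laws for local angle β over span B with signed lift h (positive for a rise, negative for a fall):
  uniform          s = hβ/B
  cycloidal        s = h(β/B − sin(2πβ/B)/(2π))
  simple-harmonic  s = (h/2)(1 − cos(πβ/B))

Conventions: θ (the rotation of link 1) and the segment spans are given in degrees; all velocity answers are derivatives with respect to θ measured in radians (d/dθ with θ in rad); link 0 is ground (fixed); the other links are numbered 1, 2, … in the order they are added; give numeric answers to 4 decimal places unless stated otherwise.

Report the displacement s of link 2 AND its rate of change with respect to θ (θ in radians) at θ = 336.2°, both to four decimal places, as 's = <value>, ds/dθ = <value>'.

segment 1 (0° to 192.5°, simple-harmonic, h = 10) is passed completely: s = 0.0000 + (10) = 10.0000
segment 2 (192.5° to 264.9°, cycloidal, h = 10) is passed completely: s = 10.0000 + (10) = 20.0000
segment 3 (264.9° to 333.6°, dwell): s unchanged at 20.0000
θ = 336.2° falls in segment 4 (333.6° to 360°, simple-harmonic, h = -20): β = 336.2 − 333.6 = 2.6°, B = 26.4°; Δs = -20/2·(1 − cos(π·0.0985)) = -0.4748; s = 20.0000 − 0.4748 = 19.5252
velocity in seg [333.6°–360°] (simple-harmonic), θ in radians: β = 2.6° = 0.0454 rad, B = 26.4° = 0.4608 rad; ds/dθ = (πh/(2B)) sin(πβ/B) = (π·(-20)/(2·0.4608)) sin(π·0.0985) = -20.760443 mm/rad

s = 19.5252, ds/dθ = -20.7604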